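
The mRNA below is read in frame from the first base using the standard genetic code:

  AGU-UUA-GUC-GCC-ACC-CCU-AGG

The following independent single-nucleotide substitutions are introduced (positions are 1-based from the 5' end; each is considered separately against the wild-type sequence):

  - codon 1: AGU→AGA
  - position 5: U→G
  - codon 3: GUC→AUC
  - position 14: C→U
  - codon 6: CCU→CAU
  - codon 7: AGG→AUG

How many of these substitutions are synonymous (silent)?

0

Codon 1: AGU (Ser) → AGA (Arg) — missense.
Codon 2: UUA (Leu) → UGA (Stop) — nonsense.
Codon 3: GUC (Val) → AUC (Ile) — missense.
Codon 5: ACC (Thr) → AUC (Ile) — missense.
Codon 6: CCU (Pro) → CAU (His) — missense.
Codon 7: AGG (Arg) → AUG (Met) — missense.
Synonymous: 0 of 6.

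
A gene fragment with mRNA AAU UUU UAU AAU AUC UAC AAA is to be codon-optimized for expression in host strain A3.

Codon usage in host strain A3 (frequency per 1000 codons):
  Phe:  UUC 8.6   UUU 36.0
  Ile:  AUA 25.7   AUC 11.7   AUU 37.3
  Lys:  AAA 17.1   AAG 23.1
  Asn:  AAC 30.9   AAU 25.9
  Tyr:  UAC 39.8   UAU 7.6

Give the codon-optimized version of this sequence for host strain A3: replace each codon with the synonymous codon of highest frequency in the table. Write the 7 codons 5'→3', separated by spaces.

AAC UUU UAC AAC AUU UAC AAG

Codon 1 (Asn): best is AAC at 30.9.
Codon 2 (Phe): best is UUU at 36.0.
Codon 3 (Tyr): best is UAC at 39.8.
Codon 4 (Asn): best is AAC at 30.9.
Codon 5 (Ile): best is AUU at 37.3.
Codon 6 (Tyr): best is UAC at 39.8.
Codon 7 (Lys): best is AAG at 23.1.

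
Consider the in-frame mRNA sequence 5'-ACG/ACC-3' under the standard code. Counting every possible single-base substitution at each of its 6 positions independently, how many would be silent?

Codon 1 (ACG, Thr): 3 synonymous substitutions.
Codon 2 (ACC, Thr): 3 synonymous substitutions.
Total: 3 + 3 = 6.

6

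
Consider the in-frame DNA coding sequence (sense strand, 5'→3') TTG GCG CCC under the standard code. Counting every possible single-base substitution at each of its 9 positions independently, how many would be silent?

8

Codon 1 (TTG, Leu): 2 synonymous substitutions.
Codon 2 (GCG, Ala): 3 synonymous substitutions.
Codon 3 (CCC, Pro): 3 synonymous substitutions.
Total: 2 + 3 + 3 = 8.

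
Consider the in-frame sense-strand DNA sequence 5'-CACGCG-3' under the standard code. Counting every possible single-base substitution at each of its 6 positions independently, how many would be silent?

4

Codon 1 (CAC, His): 1 synonymous substitution.
Codon 2 (GCG, Ala): 3 synonymous substitutions.
Total: 1 + 3 = 4.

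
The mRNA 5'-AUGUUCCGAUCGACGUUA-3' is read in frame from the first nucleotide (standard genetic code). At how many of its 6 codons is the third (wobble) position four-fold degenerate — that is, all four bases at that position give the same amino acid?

3

Codon 1 AUG (Met): third position 1-fold.
Codon 2 UUC (Phe): third position 2-fold.
Codon 3 CGA (Arg): third position 4-fold.
Codon 4 UCG (Ser): third position 4-fold.
Codon 5 ACG (Thr): third position 4-fold.
Codon 6 UUA (Leu): third position 2-fold.
Four-fold degenerate third positions: 3.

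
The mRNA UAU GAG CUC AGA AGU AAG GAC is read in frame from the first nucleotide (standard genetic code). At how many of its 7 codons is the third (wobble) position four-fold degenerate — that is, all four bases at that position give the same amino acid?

1

Codon 1 UAU (Tyr): third position 2-fold.
Codon 2 GAG (Glu): third position 2-fold.
Codon 3 CUC (Leu): third position 4-fold.
Codon 4 AGA (Arg): third position 2-fold.
Codon 5 AGU (Ser): third position 2-fold.
Codon 6 AAG (Lys): third position 2-fold.
Codon 7 GAC (Asp): third position 2-fold.
Four-fold degenerate third positions: 1.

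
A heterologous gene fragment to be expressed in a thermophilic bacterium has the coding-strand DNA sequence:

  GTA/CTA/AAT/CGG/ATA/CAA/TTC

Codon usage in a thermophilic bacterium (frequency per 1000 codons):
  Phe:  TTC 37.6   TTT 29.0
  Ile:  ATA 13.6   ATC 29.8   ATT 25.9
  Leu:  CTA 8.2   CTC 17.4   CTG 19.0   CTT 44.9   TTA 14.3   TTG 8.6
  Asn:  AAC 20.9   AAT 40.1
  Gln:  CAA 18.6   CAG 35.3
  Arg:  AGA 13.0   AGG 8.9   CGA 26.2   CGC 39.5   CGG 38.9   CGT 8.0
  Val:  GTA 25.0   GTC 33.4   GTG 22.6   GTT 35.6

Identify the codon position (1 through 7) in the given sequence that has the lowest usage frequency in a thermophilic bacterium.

Codon 1 GTA (Val): 25.0 per 1000.
Codon 2 CTA (Leu): 8.2 per 1000.
Codon 3 AAT (Asn): 40.1 per 1000.
Codon 4 CGG (Arg): 38.9 per 1000.
Codon 5 ATA (Ile): 13.6 per 1000.
Codon 6 CAA (Gln): 18.6 per 1000.
Codon 7 TTC (Phe): 37.6 per 1000.
Lowest frequency is 8.2 at codon 2.

2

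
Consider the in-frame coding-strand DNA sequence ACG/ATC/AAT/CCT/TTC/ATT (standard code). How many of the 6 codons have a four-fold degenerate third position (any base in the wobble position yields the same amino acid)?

2

Codon 1 ACG (Thr): third position 4-fold.
Codon 2 ATC (Ile): third position 3-fold.
Codon 3 AAT (Asn): third position 2-fold.
Codon 4 CCT (Pro): third position 4-fold.
Codon 5 TTC (Phe): third position 2-fold.
Codon 6 ATT (Ile): third position 3-fold.
Four-fold degenerate third positions: 2.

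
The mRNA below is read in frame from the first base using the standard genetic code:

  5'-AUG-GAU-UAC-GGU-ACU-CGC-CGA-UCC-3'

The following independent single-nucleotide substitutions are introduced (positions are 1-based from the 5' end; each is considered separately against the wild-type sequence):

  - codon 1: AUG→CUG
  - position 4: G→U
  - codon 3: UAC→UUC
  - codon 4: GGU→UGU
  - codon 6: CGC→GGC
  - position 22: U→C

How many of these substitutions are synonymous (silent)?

Codon 1: AUG (Met) → CUG (Leu) — missense.
Codon 2: GAU (Asp) → UAU (Tyr) — missense.
Codon 3: UAC (Tyr) → UUC (Phe) — missense.
Codon 4: GGU (Gly) → UGU (Cys) — missense.
Codon 6: CGC (Arg) → GGC (Gly) — missense.
Codon 8: UCC (Ser) → CCC (Pro) — missense.
Synonymous: 0 of 6.

0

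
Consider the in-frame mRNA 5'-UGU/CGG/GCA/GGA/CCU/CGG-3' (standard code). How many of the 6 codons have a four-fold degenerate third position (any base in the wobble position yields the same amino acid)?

5

Codon 1 UGU (Cys): third position 2-fold.
Codon 2 CGG (Arg): third position 4-fold.
Codon 3 GCA (Ala): third position 4-fold.
Codon 4 GGA (Gly): third position 4-fold.
Codon 5 CCU (Pro): third position 4-fold.
Codon 6 CGG (Arg): third position 4-fold.
Four-fold degenerate third positions: 5.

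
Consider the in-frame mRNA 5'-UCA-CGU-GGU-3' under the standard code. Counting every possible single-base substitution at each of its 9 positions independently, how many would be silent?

9

Codon 1 (UCA, Ser): 3 synonymous substitutions.
Codon 2 (CGU, Arg): 3 synonymous substitutions.
Codon 3 (GGU, Gly): 3 synonymous substitutions.
Total: 3 + 3 + 3 = 9.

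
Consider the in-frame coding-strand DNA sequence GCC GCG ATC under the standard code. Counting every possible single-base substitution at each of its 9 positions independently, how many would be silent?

8

Codon 1 (GCC, Ala): 3 synonymous substitutions.
Codon 2 (GCG, Ala): 3 synonymous substitutions.
Codon 3 (ATC, Ile): 2 synonymous substitutions.
Total: 3 + 3 + 2 = 8.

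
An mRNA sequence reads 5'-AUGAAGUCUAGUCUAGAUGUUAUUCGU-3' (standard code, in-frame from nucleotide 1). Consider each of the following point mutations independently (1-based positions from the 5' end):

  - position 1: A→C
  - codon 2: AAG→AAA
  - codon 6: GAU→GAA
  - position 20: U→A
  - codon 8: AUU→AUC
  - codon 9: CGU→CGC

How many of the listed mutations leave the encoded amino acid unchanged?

3

Codon 1: AUG (Met) → CUG (Leu) — missense.
Codon 2: AAG (Lys) → AAA (Lys) — synonymous.
Codon 6: GAU (Asp) → GAA (Glu) — missense.
Codon 7: GUU (Val) → GAU (Asp) — missense.
Codon 8: AUU (Ile) → AUC (Ile) — synonymous.
Codon 9: CGU (Arg) → CGC (Arg) — synonymous.
Synonymous: 3 of 6.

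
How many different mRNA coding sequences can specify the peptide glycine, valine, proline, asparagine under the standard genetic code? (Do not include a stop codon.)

128

Gly: 4 codons.
Val: 4 codons.
Pro: 4 codons.
Asn: 2 codons.
4 × 4 × 4 × 2 = 128.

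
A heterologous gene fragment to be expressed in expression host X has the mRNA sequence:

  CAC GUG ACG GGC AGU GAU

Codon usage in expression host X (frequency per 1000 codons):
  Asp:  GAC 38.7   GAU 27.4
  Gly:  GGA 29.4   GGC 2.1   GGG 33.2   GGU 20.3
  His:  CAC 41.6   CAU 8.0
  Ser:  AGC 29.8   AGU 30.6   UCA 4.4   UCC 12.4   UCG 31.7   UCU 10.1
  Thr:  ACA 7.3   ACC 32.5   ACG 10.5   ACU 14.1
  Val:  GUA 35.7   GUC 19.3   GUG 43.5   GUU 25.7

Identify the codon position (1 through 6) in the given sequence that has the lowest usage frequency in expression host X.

Codon 1 CAC (His): 41.6 per 1000.
Codon 2 GUG (Val): 43.5 per 1000.
Codon 3 ACG (Thr): 10.5 per 1000.
Codon 4 GGC (Gly): 2.1 per 1000.
Codon 5 AGU (Ser): 30.6 per 1000.
Codon 6 GAU (Asp): 27.4 per 1000.
Lowest frequency is 2.1 at codon 4.

4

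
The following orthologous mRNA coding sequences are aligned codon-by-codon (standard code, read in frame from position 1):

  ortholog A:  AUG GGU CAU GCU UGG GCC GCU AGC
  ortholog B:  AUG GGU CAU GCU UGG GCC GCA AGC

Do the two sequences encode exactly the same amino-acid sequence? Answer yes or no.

yes

Codon 1: AUG Met / AUG Met — identical.
Codon 2: GGU Gly / GGU Gly — identical.
Codon 3: CAU His / CAU His — identical.
Codon 4: GCU Ala / GCU Ala — identical.
Codon 5: UGG Trp / UGG Trp — identical.
Codon 6: GCC Ala / GCC Ala — identical.
Codon 7: GCU Ala / GCA Ala — synonymous.
Codon 8: AGC Ser / AGC Ser — identical.
Nonsynonymous differences: 0 → same protein.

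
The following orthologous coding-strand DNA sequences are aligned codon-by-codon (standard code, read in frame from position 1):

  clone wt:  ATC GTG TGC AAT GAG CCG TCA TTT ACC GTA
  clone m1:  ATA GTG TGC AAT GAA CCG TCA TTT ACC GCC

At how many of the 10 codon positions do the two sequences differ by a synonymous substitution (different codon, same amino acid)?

2

Codon 1: ATC Ile / ATA Ile — synonymous.
Codon 2: GTG Val / GTG Val — identical.
Codon 3: TGC Cys / TGC Cys — identical.
Codon 4: AAT Asn / AAT Asn — identical.
Codon 5: GAG Glu / GAA Glu — synonymous.
Codon 6: CCG Pro / CCG Pro — identical.
Codon 7: TCA Ser / TCA Ser — identical.
Codon 8: TTT Phe / TTT Phe — identical.
Codon 9: ACC Thr / ACC Thr — identical.
Codon 10: GTA Val / GCC Ala — nonsynonymous.
Synonymous differences: 2.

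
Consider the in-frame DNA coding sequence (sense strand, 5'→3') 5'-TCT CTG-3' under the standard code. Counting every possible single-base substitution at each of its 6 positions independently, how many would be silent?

7

Codon 1 (TCT, Ser): 3 synonymous substitutions.
Codon 2 (CTG, Leu): 4 synonymous substitutions.
Total: 3 + 4 = 7.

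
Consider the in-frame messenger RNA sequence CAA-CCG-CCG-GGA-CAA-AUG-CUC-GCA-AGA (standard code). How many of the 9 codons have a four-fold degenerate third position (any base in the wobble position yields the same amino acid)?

5

Codon 1 CAA (Gln): third position 2-fold.
Codon 2 CCG (Pro): third position 4-fold.
Codon 3 CCG (Pro): third position 4-fold.
Codon 4 GGA (Gly): third position 4-fold.
Codon 5 CAA (Gln): third position 2-fold.
Codon 6 AUG (Met): third position 1-fold.
Codon 7 CUC (Leu): third position 4-fold.
Codon 8 GCA (Ala): third position 4-fold.
Codon 9 AGA (Arg): third position 2-fold.
Four-fold degenerate third positions: 5.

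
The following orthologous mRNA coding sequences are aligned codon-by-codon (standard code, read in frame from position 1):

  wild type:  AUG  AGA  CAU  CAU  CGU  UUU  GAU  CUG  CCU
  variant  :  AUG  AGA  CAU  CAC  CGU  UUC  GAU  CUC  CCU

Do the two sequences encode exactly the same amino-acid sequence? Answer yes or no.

Codon 1: AUG Met / AUG Met — identical.
Codon 2: AGA Arg / AGA Arg — identical.
Codon 3: CAU His / CAU His — identical.
Codon 4: CAU His / CAC His — synonymous.
Codon 5: CGU Arg / CGU Arg — identical.
Codon 6: UUU Phe / UUC Phe — synonymous.
Codon 7: GAU Asp / GAU Asp — identical.
Codon 8: CUG Leu / CUC Leu — synonymous.
Codon 9: CCU Pro / CCU Pro — identical.
Nonsynonymous differences: 0 → same protein.

yes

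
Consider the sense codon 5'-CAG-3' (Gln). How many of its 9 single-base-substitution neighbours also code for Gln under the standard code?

1

Position 1: none → 0 synonymous.
Position 2: none → 0 synonymous.
Position 3: CAA → 1 synonymous.
Total: 0 + 0 + 1 = 1.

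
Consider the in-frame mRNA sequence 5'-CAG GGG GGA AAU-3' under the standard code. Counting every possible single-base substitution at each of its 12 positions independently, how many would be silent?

8

Codon 1 (CAG, Gln): 1 synonymous substitution.
Codon 2 (GGG, Gly): 3 synonymous substitutions.
Codon 3 (GGA, Gly): 3 synonymous substitutions.
Codon 4 (AAU, Asn): 1 synonymous substitution.
Total: 1 + 3 + 3 + 1 = 8.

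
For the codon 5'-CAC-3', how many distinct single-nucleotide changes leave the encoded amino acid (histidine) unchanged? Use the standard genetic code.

1

Position 1: none → 0 synonymous.
Position 2: none → 0 synonymous.
Position 3: CAT → 1 synonymous.
Total: 0 + 0 + 1 = 1.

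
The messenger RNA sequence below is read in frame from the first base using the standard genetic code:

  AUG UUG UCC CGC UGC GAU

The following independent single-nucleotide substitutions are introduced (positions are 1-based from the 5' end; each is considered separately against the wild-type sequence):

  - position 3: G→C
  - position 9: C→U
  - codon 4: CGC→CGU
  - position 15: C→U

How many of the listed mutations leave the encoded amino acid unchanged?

Codon 1: AUG (Met) → AUC (Ile) — missense.
Codon 3: UCC (Ser) → UCU (Ser) — synonymous.
Codon 4: CGC (Arg) → CGU (Arg) — synonymous.
Codon 5: UGC (Cys) → UGU (Cys) — synonymous.
Synonymous: 3 of 4.

3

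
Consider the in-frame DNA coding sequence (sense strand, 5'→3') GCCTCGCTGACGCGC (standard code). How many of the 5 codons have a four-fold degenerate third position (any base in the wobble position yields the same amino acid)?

5

Codon 1 GCC (Ala): third position 4-fold.
Codon 2 TCG (Ser): third position 4-fold.
Codon 3 CTG (Leu): third position 4-fold.
Codon 4 ACG (Thr): third position 4-fold.
Codon 5 CGC (Arg): third position 4-fold.
Four-fold degenerate third positions: 5.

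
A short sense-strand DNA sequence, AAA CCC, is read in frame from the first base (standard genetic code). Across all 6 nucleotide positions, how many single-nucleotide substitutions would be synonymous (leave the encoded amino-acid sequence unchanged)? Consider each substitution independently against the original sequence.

4

Codon 1 (AAA, Lys): 1 synonymous substitution.
Codon 2 (CCC, Pro): 3 synonymous substitutions.
Total: 1 + 3 = 4.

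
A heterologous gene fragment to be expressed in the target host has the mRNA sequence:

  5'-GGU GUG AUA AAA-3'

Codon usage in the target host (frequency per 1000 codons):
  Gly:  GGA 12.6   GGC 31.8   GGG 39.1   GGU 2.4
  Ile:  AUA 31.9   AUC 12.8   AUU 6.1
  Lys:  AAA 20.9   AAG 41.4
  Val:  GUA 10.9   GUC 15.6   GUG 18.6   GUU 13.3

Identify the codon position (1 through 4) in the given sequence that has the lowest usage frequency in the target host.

1

Codon 1 GGU (Gly): 2.4 per 1000.
Codon 2 GUG (Val): 18.6 per 1000.
Codon 3 AUA (Ile): 31.9 per 1000.
Codon 4 AAA (Lys): 20.9 per 1000.
Lowest frequency is 2.4 at codon 1.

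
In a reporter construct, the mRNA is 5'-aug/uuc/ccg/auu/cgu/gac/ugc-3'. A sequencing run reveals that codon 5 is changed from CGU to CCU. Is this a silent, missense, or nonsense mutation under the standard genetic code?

Position 14 falls in codon 5: CGU → Arg.
After the substitution the codon is CCU → Pro.
Arg ≠ Pro, so this is a missense mutation.

missense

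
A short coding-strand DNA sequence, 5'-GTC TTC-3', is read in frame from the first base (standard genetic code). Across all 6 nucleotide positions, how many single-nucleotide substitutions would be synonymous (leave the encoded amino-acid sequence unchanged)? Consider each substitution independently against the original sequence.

4

Codon 1 (GTC, Val): 3 synonymous substitutions.
Codon 2 (TTC, Phe): 1 synonymous substitution.
Total: 3 + 1 = 4.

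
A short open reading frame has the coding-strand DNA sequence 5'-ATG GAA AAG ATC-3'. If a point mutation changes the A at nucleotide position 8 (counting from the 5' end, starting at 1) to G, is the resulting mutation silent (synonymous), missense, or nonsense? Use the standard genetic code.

Position 8 falls in codon 3: AAG → Lys.
After the substitution the codon is AGG → Arg.
Lys ≠ Arg, so this is a missense mutation.

missense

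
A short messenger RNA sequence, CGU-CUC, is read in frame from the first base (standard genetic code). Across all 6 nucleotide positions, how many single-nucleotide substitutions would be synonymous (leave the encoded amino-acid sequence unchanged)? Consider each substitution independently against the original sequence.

6

Codon 1 (CGU, Arg): 3 synonymous substitutions.
Codon 2 (CUC, Leu): 3 synonymous substitutions.
Total: 3 + 3 = 6.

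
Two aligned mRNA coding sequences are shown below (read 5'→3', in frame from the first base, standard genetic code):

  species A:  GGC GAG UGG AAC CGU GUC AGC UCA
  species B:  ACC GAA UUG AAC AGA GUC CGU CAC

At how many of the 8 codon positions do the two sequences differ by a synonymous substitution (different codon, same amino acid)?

Codon 1: GGC Gly / ACC Thr — nonsynonymous.
Codon 2: GAG Glu / GAA Glu — synonymous.
Codon 3: UGG Trp / UUG Leu — nonsynonymous.
Codon 4: AAC Asn / AAC Asn — identical.
Codon 5: CGU Arg / AGA Arg — synonymous.
Codon 6: GUC Val / GUC Val — identical.
Codon 7: AGC Ser / CGU Arg — nonsynonymous.
Codon 8: UCA Ser / CAC His — nonsynonymous.
Synonymous differences: 2.

2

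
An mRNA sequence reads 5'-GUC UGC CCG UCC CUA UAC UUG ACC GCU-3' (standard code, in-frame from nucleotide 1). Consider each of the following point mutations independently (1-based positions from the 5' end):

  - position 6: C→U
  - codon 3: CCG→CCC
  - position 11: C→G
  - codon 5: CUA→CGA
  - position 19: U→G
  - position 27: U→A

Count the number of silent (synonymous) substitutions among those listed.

Codon 2: UGC (Cys) → UGU (Cys) — synonymous.
Codon 3: CCG (Pro) → CCC (Pro) — synonymous.
Codon 4: UCC (Ser) → UGC (Cys) — missense.
Codon 5: CUA (Leu) → CGA (Arg) — missense.
Codon 7: UUG (Leu) → GUG (Val) — missense.
Codon 9: GCU (Ala) → GCA (Ala) — synonymous.
Synonymous: 3 of 6.

3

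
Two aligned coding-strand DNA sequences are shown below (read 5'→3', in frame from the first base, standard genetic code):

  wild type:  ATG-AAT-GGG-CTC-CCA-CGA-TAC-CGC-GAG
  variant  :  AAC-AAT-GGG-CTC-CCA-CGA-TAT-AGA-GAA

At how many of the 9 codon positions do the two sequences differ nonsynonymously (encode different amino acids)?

1

Codon 1: ATG Met / AAC Asn — nonsynonymous.
Codon 2: AAT Asn / AAT Asn — identical.
Codon 3: GGG Gly / GGG Gly — identical.
Codon 4: CTC Leu / CTC Leu — identical.
Codon 5: CCA Pro / CCA Pro — identical.
Codon 6: CGA Arg / CGA Arg — identical.
Codon 7: TAC Tyr / TAT Tyr — synonymous.
Codon 8: CGC Arg / AGA Arg — synonymous.
Codon 9: GAG Glu / GAA Glu — synonymous.
Nonsynonymous differences: 1.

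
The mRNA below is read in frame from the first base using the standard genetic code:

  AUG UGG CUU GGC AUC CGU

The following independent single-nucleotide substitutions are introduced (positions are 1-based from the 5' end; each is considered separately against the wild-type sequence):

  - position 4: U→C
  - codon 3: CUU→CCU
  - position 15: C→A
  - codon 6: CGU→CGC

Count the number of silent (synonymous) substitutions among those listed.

2

Codon 2: UGG (Trp) → CGG (Arg) — missense.
Codon 3: CUU (Leu) → CCU (Pro) — missense.
Codon 5: AUC (Ile) → AUA (Ile) — synonymous.
Codon 6: CGU (Arg) → CGC (Arg) — synonymous.
Synonymous: 2 of 4.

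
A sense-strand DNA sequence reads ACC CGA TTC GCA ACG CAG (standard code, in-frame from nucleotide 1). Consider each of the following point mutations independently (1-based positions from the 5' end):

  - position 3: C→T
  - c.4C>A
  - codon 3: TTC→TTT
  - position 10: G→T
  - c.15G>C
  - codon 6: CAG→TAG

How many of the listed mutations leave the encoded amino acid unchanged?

Codon 1: ACC (Thr) → ACT (Thr) — synonymous.
Codon 2: CGA (Arg) → AGA (Arg) — synonymous.
Codon 3: TTC (Phe) → TTT (Phe) — synonymous.
Codon 4: GCA (Ala) → TCA (Ser) — missense.
Codon 5: ACG (Thr) → ACC (Thr) — synonymous.
Codon 6: CAG (Gln) → TAG (Stop) — nonsense.
Synonymous: 4 of 6.

4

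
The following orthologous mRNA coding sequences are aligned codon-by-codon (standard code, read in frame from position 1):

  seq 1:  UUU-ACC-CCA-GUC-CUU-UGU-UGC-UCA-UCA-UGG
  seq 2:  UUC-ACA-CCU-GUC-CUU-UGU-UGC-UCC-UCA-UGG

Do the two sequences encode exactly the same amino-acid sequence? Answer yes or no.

Codon 1: UUU Phe / UUC Phe — synonymous.
Codon 2: ACC Thr / ACA Thr — synonymous.
Codon 3: CCA Pro / CCU Pro — synonymous.
Codon 4: GUC Val / GUC Val — identical.
Codon 5: CUU Leu / CUU Leu — identical.
Codon 6: UGU Cys / UGU Cys — identical.
Codon 7: UGC Cys / UGC Cys — identical.
Codon 8: UCA Ser / UCC Ser — synonymous.
Codon 9: UCA Ser / UCA Ser — identical.
Codon 10: UGG Trp / UGG Trp — identical.
Nonsynonymous differences: 0 → same protein.

yes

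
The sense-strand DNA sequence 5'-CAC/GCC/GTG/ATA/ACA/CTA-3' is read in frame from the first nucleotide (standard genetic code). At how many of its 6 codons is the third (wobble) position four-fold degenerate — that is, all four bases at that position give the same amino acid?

4

Codon 1 CAC (His): third position 2-fold.
Codon 2 GCC (Ala): third position 4-fold.
Codon 3 GTG (Val): third position 4-fold.
Codon 4 ATA (Ile): third position 3-fold.
Codon 5 ACA (Thr): third position 4-fold.
Codon 6 CTA (Leu): third position 4-fold.
Four-fold degenerate third positions: 4.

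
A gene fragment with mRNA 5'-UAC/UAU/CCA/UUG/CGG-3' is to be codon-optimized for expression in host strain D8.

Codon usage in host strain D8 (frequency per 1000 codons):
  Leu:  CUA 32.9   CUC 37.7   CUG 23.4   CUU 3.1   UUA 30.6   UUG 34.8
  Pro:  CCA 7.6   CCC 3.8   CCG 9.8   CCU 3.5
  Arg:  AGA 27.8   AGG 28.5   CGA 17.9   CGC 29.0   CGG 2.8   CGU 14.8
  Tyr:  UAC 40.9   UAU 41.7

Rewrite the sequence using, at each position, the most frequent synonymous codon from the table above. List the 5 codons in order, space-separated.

UAU UAU CCG CUC CGC

Codon 1 (Tyr): best is UAU at 41.7.
Codon 2 (Tyr): best is UAU at 41.7.
Codon 3 (Pro): best is CCG at 9.8.
Codon 4 (Leu): best is CUC at 37.7.
Codon 5 (Arg): best is CGC at 29.0.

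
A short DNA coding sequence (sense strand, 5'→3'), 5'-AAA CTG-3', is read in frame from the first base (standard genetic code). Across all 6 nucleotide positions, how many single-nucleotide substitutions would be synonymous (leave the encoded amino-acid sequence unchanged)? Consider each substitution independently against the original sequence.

Codon 1 (AAA, Lys): 1 synonymous substitution.
Codon 2 (CTG, Leu): 4 synonymous substitutions.
Total: 1 + 4 = 5.

5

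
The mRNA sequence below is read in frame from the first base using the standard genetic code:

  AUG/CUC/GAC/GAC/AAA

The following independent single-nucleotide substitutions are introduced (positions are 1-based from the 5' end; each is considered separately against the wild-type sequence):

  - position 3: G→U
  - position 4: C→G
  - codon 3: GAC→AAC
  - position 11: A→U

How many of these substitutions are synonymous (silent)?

0

Codon 1: AUG (Met) → AUU (Ile) — missense.
Codon 2: CUC (Leu) → GUC (Val) — missense.
Codon 3: GAC (Asp) → AAC (Asn) — missense.
Codon 4: GAC (Asp) → GUC (Val) — missense.
Synonymous: 0 of 4.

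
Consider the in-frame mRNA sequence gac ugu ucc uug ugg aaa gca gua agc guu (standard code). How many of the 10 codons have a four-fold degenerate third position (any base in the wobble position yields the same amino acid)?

Codon 1 GAC (Asp): third position 2-fold.
Codon 2 UGU (Cys): third position 2-fold.
Codon 3 UCC (Ser): third position 4-fold.
Codon 4 UUG (Leu): third position 2-fold.
Codon 5 UGG (Trp): third position 1-fold.
Codon 6 AAA (Lys): third position 2-fold.
Codon 7 GCA (Ala): third position 4-fold.
Codon 8 GUA (Val): third position 4-fold.
Codon 9 AGC (Ser): third position 2-fold.
Codon 10 GUU (Val): third position 4-fold.
Four-fold degenerate third positions: 4.

4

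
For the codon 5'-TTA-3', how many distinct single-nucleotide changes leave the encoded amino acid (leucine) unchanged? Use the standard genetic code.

Position 1: CTA → 1 synonymous.
Position 2: none → 0 synonymous.
Position 3: TTG → 1 synonymous.
Total: 1 + 0 + 1 = 2.

2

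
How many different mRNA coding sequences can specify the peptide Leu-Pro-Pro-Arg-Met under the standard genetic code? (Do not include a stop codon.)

Leu: 6 codons.
Pro: 4 codons.
Pro: 4 codons.
Arg: 6 codons.
Met: 1 codon.
6 × 4 × 4 × 6 × 1 = 576.

576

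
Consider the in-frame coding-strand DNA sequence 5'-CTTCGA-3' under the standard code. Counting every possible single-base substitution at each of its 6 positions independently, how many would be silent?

Codon 1 (CTT, Leu): 3 synonymous substitutions.
Codon 2 (CGA, Arg): 4 synonymous substitutions.
Total: 3 + 4 = 7.

7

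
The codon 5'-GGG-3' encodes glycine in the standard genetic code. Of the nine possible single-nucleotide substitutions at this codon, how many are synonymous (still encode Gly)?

Position 1: none → 0 synonymous.
Position 2: none → 0 synonymous.
Position 3: GGT, GGC, GGA → 3 synonymous.
Total: 0 + 0 + 3 = 3.

3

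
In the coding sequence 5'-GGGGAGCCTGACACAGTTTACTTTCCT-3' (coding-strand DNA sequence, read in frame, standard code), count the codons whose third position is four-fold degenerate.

Codon 1 GGG (Gly): third position 4-fold.
Codon 2 GAG (Glu): third position 2-fold.
Codon 3 CCT (Pro): third position 4-fold.
Codon 4 GAC (Asp): third position 2-fold.
Codon 5 ACA (Thr): third position 4-fold.
Codon 6 GTT (Val): third position 4-fold.
Codon 7 TAC (Tyr): third position 2-fold.
Codon 8 TTT (Phe): third position 2-fold.
Codon 9 CCT (Pro): third position 4-fold.
Four-fold degenerate third positions: 5.

5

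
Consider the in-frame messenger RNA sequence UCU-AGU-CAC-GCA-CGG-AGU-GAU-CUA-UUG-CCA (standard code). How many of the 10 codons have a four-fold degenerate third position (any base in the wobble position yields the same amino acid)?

5

Codon 1 UCU (Ser): third position 4-fold.
Codon 2 AGU (Ser): third position 2-fold.
Codon 3 CAC (His): third position 2-fold.
Codon 4 GCA (Ala): third position 4-fold.
Codon 5 CGG (Arg): third position 4-fold.
Codon 6 AGU (Ser): third position 2-fold.
Codon 7 GAU (Asp): third position 2-fold.
Codon 8 CUA (Leu): third position 4-fold.
Codon 9 UUG (Leu): third position 2-fold.
Codon 10 CCA (Pro): third position 4-fold.
Four-fold degenerate third positions: 5.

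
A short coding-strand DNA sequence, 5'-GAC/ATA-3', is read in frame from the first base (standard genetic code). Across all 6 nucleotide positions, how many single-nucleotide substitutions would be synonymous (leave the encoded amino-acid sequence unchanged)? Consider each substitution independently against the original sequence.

Codon 1 (GAC, Asp): 1 synonymous substitution.
Codon 2 (ATA, Ile): 2 synonymous substitutions.
Total: 1 + 2 = 3.

3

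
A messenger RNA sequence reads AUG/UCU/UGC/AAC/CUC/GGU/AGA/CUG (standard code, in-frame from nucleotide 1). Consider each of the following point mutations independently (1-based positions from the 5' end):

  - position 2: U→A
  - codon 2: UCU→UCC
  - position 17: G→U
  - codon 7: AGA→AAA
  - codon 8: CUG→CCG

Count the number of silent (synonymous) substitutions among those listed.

Codon 1: AUG (Met) → AAG (Lys) — missense.
Codon 2: UCU (Ser) → UCC (Ser) — synonymous.
Codon 6: GGU (Gly) → GUU (Val) — missense.
Codon 7: AGA (Arg) → AAA (Lys) — missense.
Codon 8: CUG (Leu) → CCG (Pro) — missense.
Synonymous: 1 of 5.

1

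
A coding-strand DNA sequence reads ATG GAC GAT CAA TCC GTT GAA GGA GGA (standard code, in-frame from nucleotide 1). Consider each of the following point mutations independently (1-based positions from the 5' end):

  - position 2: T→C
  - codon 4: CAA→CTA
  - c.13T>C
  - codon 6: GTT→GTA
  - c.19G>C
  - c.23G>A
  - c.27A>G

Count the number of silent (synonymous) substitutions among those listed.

2

Codon 1: ATG (Met) → ACG (Thr) — missense.
Codon 4: CAA (Gln) → CTA (Leu) — missense.
Codon 5: TCC (Ser) → CCC (Pro) — missense.
Codon 6: GTT (Val) → GTA (Val) — synonymous.
Codon 7: GAA (Glu) → CAA (Gln) — missense.
Codon 8: GGA (Gly) → GAA (Glu) — missense.
Codon 9: GGA (Gly) → GGG (Gly) — synonymous.
Synonymous: 2 of 7.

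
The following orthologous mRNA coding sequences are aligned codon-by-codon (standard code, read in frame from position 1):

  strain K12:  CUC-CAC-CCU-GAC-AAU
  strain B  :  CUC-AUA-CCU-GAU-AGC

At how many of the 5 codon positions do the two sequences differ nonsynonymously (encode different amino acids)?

Codon 1: CUC Leu / CUC Leu — identical.
Codon 2: CAC His / AUA Ile — nonsynonymous.
Codon 3: CCU Pro / CCU Pro — identical.
Codon 4: GAC Asp / GAU Asp — synonymous.
Codon 5: AAU Asn / AGC Ser — nonsynonymous.
Nonsynonymous differences: 2.

2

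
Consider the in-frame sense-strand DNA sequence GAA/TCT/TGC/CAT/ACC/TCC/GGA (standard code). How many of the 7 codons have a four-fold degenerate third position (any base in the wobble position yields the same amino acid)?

4

Codon 1 GAA (Glu): third position 2-fold.
Codon 2 TCT (Ser): third position 4-fold.
Codon 3 TGC (Cys): third position 2-fold.
Codon 4 CAT (His): third position 2-fold.
Codon 5 ACC (Thr): third position 4-fold.
Codon 6 TCC (Ser): third position 4-fold.
Codon 7 GGA (Gly): third position 4-fold.
Four-fold degenerate third positions: 4.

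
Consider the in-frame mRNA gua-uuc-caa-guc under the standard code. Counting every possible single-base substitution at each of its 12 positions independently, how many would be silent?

Codon 1 (GUA, Val): 3 synonymous substitutions.
Codon 2 (UUC, Phe): 1 synonymous substitution.
Codon 3 (CAA, Gln): 1 synonymous substitution.
Codon 4 (GUC, Val): 3 synonymous substitutions.
Total: 3 + 1 + 1 + 3 = 8.

8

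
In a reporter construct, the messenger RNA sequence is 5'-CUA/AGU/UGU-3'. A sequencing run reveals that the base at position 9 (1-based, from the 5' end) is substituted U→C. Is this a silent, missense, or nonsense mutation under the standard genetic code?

silent

Position 9 falls in codon 3: UGU → Cys.
After the substitution the codon is UGC → Cys.
Both encode Cys, so the change is synonymous.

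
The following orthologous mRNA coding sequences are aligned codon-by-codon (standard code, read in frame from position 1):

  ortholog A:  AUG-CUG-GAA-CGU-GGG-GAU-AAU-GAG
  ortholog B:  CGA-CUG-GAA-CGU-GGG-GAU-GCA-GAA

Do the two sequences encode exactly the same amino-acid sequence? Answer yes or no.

Codon 1: AUG Met / CGA Arg — nonsynonymous.
Codon 2: CUG Leu / CUG Leu — identical.
Codon 3: GAA Glu / GAA Glu — identical.
Codon 4: CGU Arg / CGU Arg — identical.
Codon 5: GGG Gly / GGG Gly — identical.
Codon 6: GAU Asp / GAU Asp — identical.
Codon 7: AAU Asn / GCA Ala — nonsynonymous.
Codon 8: GAG Glu / GAA Glu — synonymous.
Nonsynonymous differences: 2 → different protein.

no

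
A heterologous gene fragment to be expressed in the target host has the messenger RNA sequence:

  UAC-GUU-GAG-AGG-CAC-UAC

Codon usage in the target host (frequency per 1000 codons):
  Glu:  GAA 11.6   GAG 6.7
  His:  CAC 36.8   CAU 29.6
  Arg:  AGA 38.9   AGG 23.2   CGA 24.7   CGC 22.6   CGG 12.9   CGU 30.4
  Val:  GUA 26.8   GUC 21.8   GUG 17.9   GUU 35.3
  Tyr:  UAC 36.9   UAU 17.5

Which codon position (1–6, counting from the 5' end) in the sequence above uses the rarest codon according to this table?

3

Codon 1 UAC (Tyr): 36.9 per 1000.
Codon 2 GUU (Val): 35.3 per 1000.
Codon 3 GAG (Glu): 6.7 per 1000.
Codon 4 AGG (Arg): 23.2 per 1000.
Codon 5 CAC (His): 36.8 per 1000.
Codon 6 UAC (Tyr): 36.9 per 1000.
Lowest frequency is 6.7 at codon 3.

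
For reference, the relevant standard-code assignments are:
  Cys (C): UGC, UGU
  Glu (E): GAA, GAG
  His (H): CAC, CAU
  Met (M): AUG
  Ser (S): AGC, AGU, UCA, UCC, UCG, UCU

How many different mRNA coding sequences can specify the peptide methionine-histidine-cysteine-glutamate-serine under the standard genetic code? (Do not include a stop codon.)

48

Met: 1 codon.
His: 2 codons.
Cys: 2 codons.
Glu: 2 codons.
Ser: 6 codons.
1 × 2 × 2 × 2 × 6 = 48.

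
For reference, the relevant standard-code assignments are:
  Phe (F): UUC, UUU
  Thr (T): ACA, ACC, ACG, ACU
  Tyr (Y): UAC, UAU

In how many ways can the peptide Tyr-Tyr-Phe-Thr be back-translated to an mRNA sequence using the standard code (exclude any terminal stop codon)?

Tyr: 2 codons.
Tyr: 2 codons.
Phe: 2 codons.
Thr: 4 codons.
2 × 2 × 2 × 4 = 32.

32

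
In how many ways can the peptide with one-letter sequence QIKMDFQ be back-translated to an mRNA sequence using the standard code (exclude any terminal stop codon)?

Gln: 2 codons.
Ile: 3 codons.
Lys: 2 codons.
Met: 1 codon.
Asp: 2 codons.
Phe: 2 codons.
Gln: 2 codons.
2 × 3 × 2 × 1 × 2 × 2 × 2 = 96.

96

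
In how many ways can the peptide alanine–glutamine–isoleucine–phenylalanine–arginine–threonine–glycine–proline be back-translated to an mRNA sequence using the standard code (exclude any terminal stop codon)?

18432

Ala: 4 codons.
Gln: 2 codons.
Ile: 3 codons.
Phe: 2 codons.
Arg: 6 codons.
Thr: 4 codons.
Gly: 4 codons.
Pro: 4 codons.
4 × 2 × 3 × 2 × 6 × 4 × 4 × 4 = 18432.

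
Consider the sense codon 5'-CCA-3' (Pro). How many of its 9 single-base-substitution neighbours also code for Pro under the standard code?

3

Position 1: none → 0 synonymous.
Position 2: none → 0 synonymous.
Position 3: CCT, CCC, CCG → 3 synonymous.
Total: 0 + 0 + 3 = 3.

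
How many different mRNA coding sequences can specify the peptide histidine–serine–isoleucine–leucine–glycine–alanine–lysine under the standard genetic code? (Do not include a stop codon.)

6912

His: 2 codons.
Ser: 6 codons.
Ile: 3 codons.
Leu: 6 codons.
Gly: 4 codons.
Ala: 4 codons.
Lys: 2 codons.
2 × 6 × 3 × 6 × 4 × 4 × 2 = 6912.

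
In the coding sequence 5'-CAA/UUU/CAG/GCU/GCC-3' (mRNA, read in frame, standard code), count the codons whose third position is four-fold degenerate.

Codon 1 CAA (Gln): third position 2-fold.
Codon 2 UUU (Phe): third position 2-fold.
Codon 3 CAG (Gln): third position 2-fold.
Codon 4 GCU (Ala): third position 4-fold.
Codon 5 GCC (Ala): third position 4-fold.
Four-fold degenerate third positions: 2.

2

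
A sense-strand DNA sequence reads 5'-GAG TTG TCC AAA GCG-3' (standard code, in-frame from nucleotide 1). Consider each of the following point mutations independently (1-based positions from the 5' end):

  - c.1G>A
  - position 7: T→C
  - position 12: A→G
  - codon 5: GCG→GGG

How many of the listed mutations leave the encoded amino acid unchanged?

Codon 1: GAG (Glu) → AAG (Lys) — missense.
Codon 3: TCC (Ser) → CCC (Pro) — missense.
Codon 4: AAA (Lys) → AAG (Lys) — synonymous.
Codon 5: GCG (Ala) → GGG (Gly) — missense.
Synonymous: 1 of 4.

1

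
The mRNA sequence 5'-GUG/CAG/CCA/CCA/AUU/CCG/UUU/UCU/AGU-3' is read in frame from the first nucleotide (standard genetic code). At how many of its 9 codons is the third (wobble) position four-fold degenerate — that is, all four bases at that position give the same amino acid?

5

Codon 1 GUG (Val): third position 4-fold.
Codon 2 CAG (Gln): third position 2-fold.
Codon 3 CCA (Pro): third position 4-fold.
Codon 4 CCA (Pro): third position 4-fold.
Codon 5 AUU (Ile): third position 3-fold.
Codon 6 CCG (Pro): third position 4-fold.
Codon 7 UUU (Phe): third position 2-fold.
Codon 8 UCU (Ser): third position 4-fold.
Codon 9 AGU (Ser): third position 2-fold.
Four-fold degenerate third positions: 5.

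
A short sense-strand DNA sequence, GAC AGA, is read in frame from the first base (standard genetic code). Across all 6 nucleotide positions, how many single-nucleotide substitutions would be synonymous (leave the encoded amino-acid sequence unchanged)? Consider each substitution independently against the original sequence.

Codon 1 (GAC, Asp): 1 synonymous substitution.
Codon 2 (AGA, Arg): 2 synonymous substitutions.
Total: 1 + 2 = 3.

3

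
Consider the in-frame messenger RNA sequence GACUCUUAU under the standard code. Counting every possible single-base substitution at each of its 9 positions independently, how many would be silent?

5

Codon 1 (GAC, Asp): 1 synonymous substitution.
Codon 2 (UCU, Ser): 3 synonymous substitutions.
Codon 3 (UAU, Tyr): 1 synonymous substitution.
Total: 1 + 3 + 1 = 5.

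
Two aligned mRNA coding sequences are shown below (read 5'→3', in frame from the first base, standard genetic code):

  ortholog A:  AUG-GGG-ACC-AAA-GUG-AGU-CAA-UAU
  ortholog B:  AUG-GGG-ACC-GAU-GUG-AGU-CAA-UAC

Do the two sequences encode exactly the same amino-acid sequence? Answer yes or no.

Codon 1: AUG Met / AUG Met — identical.
Codon 2: GGG Gly / GGG Gly — identical.
Codon 3: ACC Thr / ACC Thr — identical.
Codon 4: AAA Lys / GAU Asp — nonsynonymous.
Codon 5: GUG Val / GUG Val — identical.
Codon 6: AGU Ser / AGU Ser — identical.
Codon 7: CAA Gln / CAA Gln — identical.
Codon 8: UAU Tyr / UAC Tyr — synonymous.
Nonsynonymous differences: 1 → different protein.

no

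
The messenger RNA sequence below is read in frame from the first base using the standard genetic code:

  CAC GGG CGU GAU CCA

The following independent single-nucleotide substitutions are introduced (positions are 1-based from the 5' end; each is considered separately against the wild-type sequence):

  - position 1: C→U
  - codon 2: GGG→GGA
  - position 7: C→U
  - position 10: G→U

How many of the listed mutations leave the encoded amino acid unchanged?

1

Codon 1: CAC (His) → UAC (Tyr) — missense.
Codon 2: GGG (Gly) → GGA (Gly) — synonymous.
Codon 3: CGU (Arg) → UGU (Cys) — missense.
Codon 4: GAU (Asp) → UAU (Tyr) — missense.
Synonymous: 1 of 4.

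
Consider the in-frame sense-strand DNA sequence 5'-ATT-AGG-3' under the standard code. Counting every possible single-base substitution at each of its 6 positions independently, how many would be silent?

Codon 1 (ATT, Ile): 2 synonymous substitutions.
Codon 2 (AGG, Arg): 2 synonymous substitutions.
Total: 2 + 2 = 4.

4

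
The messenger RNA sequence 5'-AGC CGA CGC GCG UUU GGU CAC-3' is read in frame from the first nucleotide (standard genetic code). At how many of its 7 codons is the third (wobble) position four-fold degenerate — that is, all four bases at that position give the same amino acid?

4

Codon 1 AGC (Ser): third position 2-fold.
Codon 2 CGA (Arg): third position 4-fold.
Codon 3 CGC (Arg): third position 4-fold.
Codon 4 GCG (Ala): third position 4-fold.
Codon 5 UUU (Phe): third position 2-fold.
Codon 6 GGU (Gly): third position 4-fold.
Codon 7 CAC (His): third position 2-fold.
Four-fold degenerate third positions: 4.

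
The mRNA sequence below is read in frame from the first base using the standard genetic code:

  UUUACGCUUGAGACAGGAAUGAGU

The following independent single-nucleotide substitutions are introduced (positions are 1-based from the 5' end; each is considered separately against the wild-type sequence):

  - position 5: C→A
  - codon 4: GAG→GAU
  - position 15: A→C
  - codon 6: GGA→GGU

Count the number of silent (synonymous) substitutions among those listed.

2

Codon 2: ACG (Thr) → AAG (Lys) — missense.
Codon 4: GAG (Glu) → GAU (Asp) — missense.
Codon 5: ACA (Thr) → ACC (Thr) — synonymous.
Codon 6: GGA (Gly) → GGU (Gly) — synonymous.
Synonymous: 2 of 4.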